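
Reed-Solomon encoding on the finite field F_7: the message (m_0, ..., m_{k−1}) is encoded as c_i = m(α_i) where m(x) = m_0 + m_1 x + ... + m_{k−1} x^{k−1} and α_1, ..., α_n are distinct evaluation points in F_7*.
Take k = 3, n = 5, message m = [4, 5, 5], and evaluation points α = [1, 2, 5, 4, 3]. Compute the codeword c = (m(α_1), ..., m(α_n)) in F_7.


c = [0, 6, 0, 6, 1]

Message polynomial: m(x) = 4 + 5·x + 5·x^2 (mod 7).
For each evaluation point α_i, compute m(α_i) mod 7:
  α_1 = 1: Horner steps 5 → 3 → 0, so m(1) = 0.
  α_2 = 2: Horner steps 5 → 1 → 6, so m(2) = 6.
  α_3 = 5: Horner steps 5 → 2 → 0, so m(5) = 0.
  α_4 = 4: Horner steps 5 → 4 → 6, so m(4) = 6.
  α_5 = 3: Horner steps 5 → 6 → 1, so m(3) = 1.
Codeword c = [0, 6, 0, 6, 1] ∈ F_7^5.


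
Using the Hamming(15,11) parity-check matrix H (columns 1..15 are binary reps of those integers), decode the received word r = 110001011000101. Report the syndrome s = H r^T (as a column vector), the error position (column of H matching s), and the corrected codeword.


s = (0, 1, 1, 0)^T, error position = 6, corrected codeword c = 110000011000101

Compute s = H r^T mod 2 one row at a time:
  s_1 = 1 + 1 + 0 + 0 + 0 + 1 + 0 + 1 = 4 ≡ 0 (mod 2).
  s_2 = 0 + 0 + 1 + 0 + 0 + 1 + 0 + 1 = 3 ≡ 1 (mod 2).
  s_3 = 1 + 0 + 1 + 0 + 0 + 0 + 0 + 1 = 3 ≡ 1 (mod 2).
  s_4 = 1 + 0 + 0 + 0 + 1 + 0 + 1 + 1 = 4 ≡ 0 (mod 2).
s = (0, 1, 1, 0)^T — this equals column 6 of H (binary 0110), so error is at position 6.
Correct: flip bit 6 of r = 110001011000101 to get c = 110000011000101.


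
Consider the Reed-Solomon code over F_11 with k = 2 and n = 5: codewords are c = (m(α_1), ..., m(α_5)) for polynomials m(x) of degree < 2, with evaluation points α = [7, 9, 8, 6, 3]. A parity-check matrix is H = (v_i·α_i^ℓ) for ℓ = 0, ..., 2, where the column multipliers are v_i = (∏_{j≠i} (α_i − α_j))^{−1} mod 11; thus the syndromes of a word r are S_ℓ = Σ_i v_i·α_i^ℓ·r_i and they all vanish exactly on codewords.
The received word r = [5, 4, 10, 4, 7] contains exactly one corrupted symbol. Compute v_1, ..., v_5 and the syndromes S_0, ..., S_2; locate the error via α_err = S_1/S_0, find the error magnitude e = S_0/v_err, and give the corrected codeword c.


S = (1, 6, 3), error at position 4, error magnitude e = 4, c = [5, 4, 10, 0, 7].

Step 1: column multipliers v_i = (∏_{j≠i}(α_i − α_j))^{−1} mod 11.
  i = 1 (α = 7): (7−9)(7−8)(7−6)(7−3) = (−2)·(−1)·1·4 = 8 ≡ 8, so v_1 = 8^{−1} = 7 (mod 11).
  i = 2 (α = 9): (9−7)(9−8)(9−6)(9−3) = 2·1·3·6 = 36 ≡ 3, so v_2 = 3^{−1} = 4 (mod 11).
  i = 3 (α = 8): (8−7)(8−9)(8−6)(8−3) = 1·(−1)·2·5 = −10 ≡ 1, so v_3 = 1^{−1} = 1 (mod 11).
  i = 4 (α = 6): (6−7)(6−9)(6−8)(6−3) = (−1)·(−3)·(−2)·3 = −18 ≡ 4, so v_4 = 4^{−1} = 3 (mod 11).
  i = 5 (α = 3): (3−7)(3−9)(3−8)(3−6) = (−4)·(−6)·(−5)·(−3) = 360 ≡ 8, so v_5 = 8^{−1} = 7 (mod 11).
  v = [7, 4, 1, 3, 7].
Step 2: syndromes of r = [5, 4, 10, 4, 7] (all sums mod 11).
  S_0 = Σ v_i r_i = 7·5 + 4·4 + 1·10 + 3·4 + 7·7 = 122 ≡ 1.
  S_1 = Σ v_i α_i r_i = 7·7·5 + 4·9·4 + 1·8·10 + 3·6·4 + 7·3·7 = 688 ≡ 6.
  α_i^2 mod 11 = [5, 4, 9, 3, 9].
  S_2 = Σ v_i α_i^2 r_i = 7·5·5 + 4·4·4 + 1·9·10 + 3·3·4 + 7·9·7 = 806 ≡ 3.
  S = (1, 6, 3) ≠ 0, so r is not a codeword (an error is present).
Step 3: locate the error. For a single error e at position i, S_ℓ = v_i·e·α_i^ℓ, so α_err = S_1/S_0.
  S_0^{−1} = 1^{−1} = 1 (mod 11), so α_err = 6·1 = 6 ≡ 6 = α_4. Error position i = 4.
  Consistency check: S_2/S_1 = 3·2 = 6 ≡ 6 = α_err ✓ (single-error assumption holds).
Step 4: error magnitude e = S_0/v_4 = S_0·∏_{j≠4}(α_4 − α_j) = 1·4 = 4 ≡ 4 (mod 11).
Step 5: correct position 4: c_4 = r_4 − e = 4 − 4 ≡ 0 (mod 11). Hence c = [5, 4, 10, 0, 7].
  Check: interpolating c through the α_i gives m(x) = 3 + 5·x (degree < 2) with m(α_i) = c_i for every i, so c is indeed a codeword.


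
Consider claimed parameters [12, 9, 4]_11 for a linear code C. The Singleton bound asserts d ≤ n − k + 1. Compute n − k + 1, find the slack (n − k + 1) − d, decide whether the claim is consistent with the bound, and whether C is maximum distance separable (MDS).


Singleton RHS = n − k + 1 = 4, slack = 0, bound satisfied, MDS.

Singleton bound: d ≤ n − k + 1.
Here n = 12, k = 9, so n − k + 1 = 4.
Given d = 4, check d ≤ 4: YES.
Slack = (n − k + 1) − d = 0.
The code is MDS (slack = 0).
Description: the claimed parameters are [12, 9, 4]_11; such a code would be MDS (meets Singleton bound).


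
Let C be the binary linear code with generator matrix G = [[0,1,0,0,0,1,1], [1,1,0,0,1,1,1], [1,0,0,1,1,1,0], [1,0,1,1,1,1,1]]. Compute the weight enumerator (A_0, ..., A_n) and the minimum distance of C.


Weight distribution: A_0 = 1, A_2 = 3, A_3 = 4, A_4 = 3, A_5 = 4, A_6 = 1. Minimum distance d = 2.

Enumerate all 2^4 = 16 messages m ∈ F_2^4.
For each, compute codeword c = mG in F_2^7, then tally its weight.
  m = 0000 → c = 0000000, weight = 0.
  m = 1000 → c = 0100011, weight = 3.
  m = 0100 → c = 1100111, weight = 5.
  m = 1100 → c = 1000100, weight = 2.
  m = 0010 → c = 1001110, weight = 4.
  m = 1010 → c = 1101101, weight = 5.
  m = 0110 → c = 0101001, weight = 3.
  m = 1110 → c = 0001010, weight = 2.
  m = 0001 → c = 1011111, weight = 6.
  m = 1001 → c = 1111100, weight = 5.
  m = 0101 → c = 0111000, weight = 3.
  m = 1101 → c = 0011011, weight = 4.
  m = 0011 → c = 0010001, weight = 2.
  m = 1011 → c = 0110010, weight = 3.
  m = 0111 → c = 1110110, weight = 5.
  m = 1111 → c = 1010101, weight = 4.
Tally weights:
  weight 0: 1 codewords.
  weight 2: 3 codewords.
  weight 3: 4 codewords.
  weight 4: 3 codewords.
  weight 5: 4 codewords.
  weight 6: 1 codewords.
Minimum distance d = smallest w > 0 with A_w > 0 = 2.
Sanity: Σ A_w = 16 = 2^4 = 16 ✓.


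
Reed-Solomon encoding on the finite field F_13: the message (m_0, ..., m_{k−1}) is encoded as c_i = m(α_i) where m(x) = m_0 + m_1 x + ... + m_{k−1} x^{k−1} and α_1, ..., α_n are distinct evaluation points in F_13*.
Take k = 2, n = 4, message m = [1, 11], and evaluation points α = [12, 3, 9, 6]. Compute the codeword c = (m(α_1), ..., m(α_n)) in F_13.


c = [3, 8, 9, 2]

Message polynomial: m(x) = 1 + 11·x (mod 13).
For each evaluation point α_i, compute m(α_i) mod 13:
  α_1 = 12: Horner steps 11 → 3, so m(12) = 3.
  α_2 = 3: Horner steps 11 → 8, so m(3) = 8.
  α_3 = 9: Horner steps 11 → 9, so m(9) = 9.
  α_4 = 6: Horner steps 11 → 2, so m(6) = 2.
Codeword c = [3, 8, 9, 2] ∈ F_13^4.


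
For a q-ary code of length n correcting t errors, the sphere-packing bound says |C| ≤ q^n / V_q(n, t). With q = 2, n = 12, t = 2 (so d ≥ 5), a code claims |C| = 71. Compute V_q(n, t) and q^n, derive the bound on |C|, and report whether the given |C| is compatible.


V_q(n, t) = 79, q^n = 4096, Hamming bound = 51, |C| = 71 > bound (violated).

Step 1: Compute V_q(n, t) = Σ_{j=0}^2 C(n, j) (q−1)^j.
  j = 0: C(12,0)·(1)^0 = 1·1 = 1.
  j = 1: C(12,1)·(1)^1 = 12·1 = 12.
  j = 2: C(12,2)·(1)^2 = 66·1 = 66.
  V_q(n, t) = 1 + 12 + 66 = 79.
Step 2: q^n = 2^12 = 4096.
Step 3: Hamming bound ⌊q^n / V_q(n,t)⌋ = ⌊4096/79⌋ = 51.
Step 4: Compare |C| = 71 to 51: violated.
The claimed |C| lies above the Hamming bound, so no 2-ary code of length 12 with d ≥ 5 can have 71 codewords.


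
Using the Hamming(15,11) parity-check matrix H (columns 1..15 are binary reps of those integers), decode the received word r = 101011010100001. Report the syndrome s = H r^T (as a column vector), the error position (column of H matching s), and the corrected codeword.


s = (1, 1, 0, 0)^T, error position = 12, corrected codeword c = 101011010101001

Compute s = H r^T mod 2 one row at a time:
  s_1 = 1 + 0 + 1 + 0 + 0 + 0 + 0 + 1 = 3 ≡ 1 (mod 2).
  s_2 = 0 + 1 + 1 + 0 + 0 + 0 + 0 + 1 = 3 ≡ 1 (mod 2).
  s_3 = 0 + 1 + 1 + 0 + 1 + 0 + 0 + 1 = 4 ≡ 0 (mod 2).
  s_4 = 1 + 1 + 1 + 0 + 0 + 0 + 0 + 1 = 4 ≡ 0 (mod 2).
s = (1, 1, 0, 0)^T — this equals column 12 of H (binary 1100), so error is at position 12.
Correct: flip bit 12 of r = 101011010100001 to get c = 101011010101001.


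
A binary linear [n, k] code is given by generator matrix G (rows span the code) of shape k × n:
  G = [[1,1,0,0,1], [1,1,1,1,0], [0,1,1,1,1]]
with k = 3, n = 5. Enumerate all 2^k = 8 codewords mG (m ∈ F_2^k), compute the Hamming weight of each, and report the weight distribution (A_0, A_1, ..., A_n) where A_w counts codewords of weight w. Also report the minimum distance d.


Weight distribution: A_0 = 1, A_1 = 1, A_2 = 1, A_3 = 3, A_4 = 2. Minimum distance d = 1.

Enumerate all 2^3 = 8 messages m ∈ F_2^3.
For each, compute codeword c = mG in F_2^5, then tally its weight.
  m = 000 → c = 00000, weight = 0.
  m = 100 → c = 11001, weight = 3.
  m = 010 → c = 11110, weight = 4.
  m = 110 → c = 00111, weight = 3.
  m = 001 → c = 01111, weight = 4.
  m = 101 → c = 10110, weight = 3.
  m = 011 → c = 10001, weight = 2.
  m = 111 → c = 01000, weight = 1.
Tally weights:
  weight 0: 1 codewords.
  weight 1: 1 codewords.
  weight 2: 1 codewords.
  weight 3: 3 codewords.
  weight 4: 2 codewords.
Minimum distance d = smallest w > 0 with A_w > 0 = 1.
Sanity: Σ A_w = 8 = 2^3 = 8 ✓.


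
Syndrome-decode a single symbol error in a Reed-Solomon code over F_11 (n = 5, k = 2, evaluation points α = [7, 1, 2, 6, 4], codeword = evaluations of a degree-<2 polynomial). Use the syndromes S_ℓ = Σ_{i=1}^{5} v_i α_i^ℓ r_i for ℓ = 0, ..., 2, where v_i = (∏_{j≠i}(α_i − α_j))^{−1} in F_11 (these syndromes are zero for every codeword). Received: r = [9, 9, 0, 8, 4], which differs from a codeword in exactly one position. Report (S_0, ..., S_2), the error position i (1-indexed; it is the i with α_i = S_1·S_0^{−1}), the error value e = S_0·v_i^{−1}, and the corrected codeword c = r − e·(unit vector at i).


S = (5, 2, 3), error at position 1, error magnitude e = 10, c = [10, 9, 0, 8, 4].

Step 1: column multipliers v_i = (∏_{j≠i}(α_i − α_j))^{−1} mod 11.
  i = 1 (α = 7): (7−1)(7−2)(7−6)(7−4) = 6·5·1·3 = 90 ≡ 2, so v_1 = 2^{−1} = 6 (mod 11).
  i = 2 (α = 1): (1−7)(1−2)(1−6)(1−4) = (−6)·(−1)·(−5)·(−3) = 90 ≡ 2, so v_2 = 2^{−1} = 6 (mod 11).
  i = 3 (α = 2): (2−7)(2−1)(2−6)(2−4) = (−5)·1·(−4)·(−2) = −40 ≡ 4, so v_3 = 4^{−1} = 3 (mod 11).
  i = 4 (α = 6): (6−7)(6−1)(6−2)(6−4) = (−1)·5·4·2 = −40 ≡ 4, so v_4 = 4^{−1} = 3 (mod 11).
  i = 5 (α = 4): (4−7)(4−1)(4−2)(4−6) = (−3)·3·2·(−2) = 36 ≡ 3, so v_5 = 3^{−1} = 4 (mod 11).
  v = [6, 6, 3, 3, 4].
Step 2: syndromes of r = [9, 9, 0, 8, 4] (all sums mod 11).
  S_0 = Σ v_i r_i = 6·9 + 6·9 + 3·0 + 3·8 + 4·4 = 148 ≡ 5.
  S_1 = Σ v_i α_i r_i = 6·7·9 + 6·1·9 + 3·2·0 + 3·6·8 + 4·4·4 = 640 ≡ 2.
  α_i^2 mod 11 = [5, 1, 4, 3, 5].
  S_2 = Σ v_i α_i^2 r_i = 6·5·9 + 6·1·9 + 3·4·0 + 3·3·8 + 4·5·4 = 476 ≡ 3.
  S = (5, 2, 3) ≠ 0, so r is not a codeword (an error is present).
Step 3: locate the error. For a single error e at position i, S_ℓ = v_i·e·α_i^ℓ, so α_err = S_1/S_0.
  S_0^{−1} = 5^{−1} = 9 (mod 11), so α_err = 2·9 = 18 ≡ 7 = α_1. Error position i = 1.
  Consistency check: S_2/S_1 = 3·6 = 18 ≡ 7 = α_err ✓ (single-error assumption holds).
Step 4: error magnitude e = S_0/v_1 = S_0·∏_{j≠1}(α_1 − α_j) = 5·2 = 10 ≡ 10 (mod 11).
Step 5: correct position 1: c_1 = r_1 − e = 9 − 10 ≡ 10 (mod 11). Hence c = [10, 9, 0, 8, 4].
  Check: interpolating c through the α_i gives m(x) = 7 + 2·x (degree < 2) with m(α_i) = c_i for every i, so c is indeed a codeword.


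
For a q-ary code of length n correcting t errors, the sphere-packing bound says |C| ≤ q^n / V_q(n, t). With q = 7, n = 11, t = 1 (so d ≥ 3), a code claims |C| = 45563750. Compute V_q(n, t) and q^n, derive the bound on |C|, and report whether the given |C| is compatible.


V_q(n, t) = 67, q^n = 1977326743, Hamming bound = 29512339, |C| = 45563750 > bound (violated).

Step 1: Compute V_q(n, t) = Σ_{j=0}^1 C(n, j) (q−1)^j.
  j = 0: C(11,0)·(6)^0 = 1·1 = 1.
  j = 1: C(11,1)·(6)^1 = 11·6 = 66.
  V_q(n, t) = 1 + 66 = 67.
Step 2: q^n = 7^11 = 1977326743.
Step 3: Hamming bound ⌊q^n / V_q(n,t)⌋ = ⌊1977326743/67⌋ = 29512339.
Step 4: Compare |C| = 45563750 to 29512339: violated.
The claimed |C| lies above the Hamming bound, so no 7-ary code of length 11 with d ≥ 3 can have 45563750 codewords.


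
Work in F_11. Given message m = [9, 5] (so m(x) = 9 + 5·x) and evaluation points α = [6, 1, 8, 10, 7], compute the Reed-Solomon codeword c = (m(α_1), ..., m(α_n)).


c = [6, 3, 5, 4, 0]

Message polynomial: m(x) = 9 + 5·x (mod 11).
For each evaluation point α_i, compute m(α_i) mod 11:
  α_1 = 6: Horner steps 5 → 6, so m(6) = 6.
  α_2 = 1: Horner steps 5 → 3, so m(1) = 3.
  α_3 = 8: Horner steps 5 → 5, so m(8) = 5.
  α_4 = 10: Horner steps 5 → 4, so m(10) = 4.
  α_5 = 7: Horner steps 5 → 0, so m(7) = 0.
Codeword c = [6, 3, 5, 4, 0] ∈ F_11^5.


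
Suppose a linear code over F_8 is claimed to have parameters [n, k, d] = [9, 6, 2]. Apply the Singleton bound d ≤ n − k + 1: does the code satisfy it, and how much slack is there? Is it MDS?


Singleton RHS = n − k + 1 = 4, slack = 2, bound satisfied, not MDS.

Singleton bound: d ≤ n − k + 1.
Here n = 9, k = 6, so n − k + 1 = 4.
Given d = 2, check d ≤ 4: YES.
Slack = (n − k + 1) − d = 2.
The code is NOT MDS (slack = 2 > 0).
Description: the claimed parameters are [9, 6, 2]_8; such a code would be non-MDS.


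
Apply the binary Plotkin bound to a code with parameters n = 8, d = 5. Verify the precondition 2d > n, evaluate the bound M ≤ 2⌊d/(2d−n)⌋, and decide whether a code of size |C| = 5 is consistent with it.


Plotkin bound M ≤ 4; given |C| = 5 > bound (violated).

Check applicability: 2d = 10, n = 8.
2d − n = 2 > 0, so Plotkin applies.
Compute d/(2d−n) = 5/2 ≈ 2.5000.
⌊d/(2d−n)⌋ = 2.
Plotkin bound: M ≤ 2·2 = 4.
Given |C| = 5, check: VIOLATED.
This |C| is above the Plotkin bound, so no binary code with n = 8, d = 5 and 5 codewords exists.


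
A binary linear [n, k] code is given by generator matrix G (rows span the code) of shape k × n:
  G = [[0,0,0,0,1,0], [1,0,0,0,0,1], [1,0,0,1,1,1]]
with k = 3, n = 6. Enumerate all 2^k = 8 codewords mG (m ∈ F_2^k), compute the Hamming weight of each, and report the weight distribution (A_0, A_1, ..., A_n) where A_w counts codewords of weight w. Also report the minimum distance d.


Weight distribution: A_0 = 1, A_1 = 2, A_2 = 2, A_3 = 2, A_4 = 1. Minimum distance d = 1.

Enumerate all 2^3 = 8 messages m ∈ F_2^3.
For each, compute codeword c = mG in F_2^6, then tally its weight.
  m = 000 → c = 000000, weight = 0.
  m = 100 → c = 000010, weight = 1.
  m = 010 → c = 100001, weight = 2.
  m = 110 → c = 100011, weight = 3.
  m = 001 → c = 100111, weight = 4.
  m = 101 → c = 100101, weight = 3.
  m = 011 → c = 000110, weight = 2.
  m = 111 → c = 000100, weight = 1.
Tally weights:
  weight 0: 1 codewords.
  weight 1: 2 codewords.
  weight 2: 2 codewords.
  weight 3: 2 codewords.
  weight 4: 1 codewords.
Minimum distance d = smallest w > 0 with A_w > 0 = 1.
Sanity: Σ A_w = 8 = 2^3 = 8 ✓.


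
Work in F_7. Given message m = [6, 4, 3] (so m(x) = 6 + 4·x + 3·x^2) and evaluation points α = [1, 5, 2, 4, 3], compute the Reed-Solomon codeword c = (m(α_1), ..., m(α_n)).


c = [6, 3, 5, 0, 3]

Message polynomial: m(x) = 6 + 4·x + 3·x^2 (mod 7).
For each evaluation point α_i, compute m(α_i) mod 7:
  α_1 = 1: Horner steps 3 → 0 → 6, so m(1) = 6.
  α_2 = 5: Horner steps 3 → 5 → 3, so m(5) = 3.
  α_3 = 2: Horner steps 3 → 3 → 5, so m(2) = 5.
  α_4 = 4: Horner steps 3 → 2 → 0, so m(4) = 0.
  α_5 = 3: Horner steps 3 → 6 → 3, so m(3) = 3.
Codeword c = [6, 3, 5, 0, 3] ∈ F_7^5.


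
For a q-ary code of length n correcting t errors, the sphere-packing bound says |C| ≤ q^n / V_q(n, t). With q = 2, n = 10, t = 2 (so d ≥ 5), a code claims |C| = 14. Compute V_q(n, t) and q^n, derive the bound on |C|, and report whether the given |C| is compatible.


V_q(n, t) = 56, q^n = 1024, Hamming bound = 18, |C| = 14 ≤ bound (satisfied).

Step 1: Compute V_q(n, t) = Σ_{j=0}^2 C(n, j) (q−1)^j.
  j = 0: C(10,0)·(1)^0 = 1·1 = 1.
  j = 1: C(10,1)·(1)^1 = 10·1 = 10.
  j = 2: C(10,2)·(1)^2 = 45·1 = 45.
  V_q(n, t) = 1 + 10 + 45 = 56.
Step 2: q^n = 2^10 = 1024.
Step 3: Hamming bound ⌊q^n / V_q(n,t)⌋ = ⌊1024/56⌋ = 18.
Step 4: Compare |C| = 14 to 18: satisfied.
The claimed |C| lies below the Hamming bound.


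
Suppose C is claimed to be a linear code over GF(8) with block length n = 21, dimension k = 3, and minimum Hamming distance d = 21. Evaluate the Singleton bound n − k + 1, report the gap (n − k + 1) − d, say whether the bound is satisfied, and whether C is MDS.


Singleton RHS = n − k + 1 = 19, slack = -2, bound violated (no such code; not MDS).

Singleton bound: d ≤ n − k + 1.
Here n = 21, k = 3, so n − k + 1 = 19.
Given d = 21, check d ≤ 19: NO.
Slack = (n − k + 1) − d = -2.
The slack is negative: d = 21 exceeds n − k + 1 = 19 by 2, so the Singleton bound is violated and no linear [21, 3, 21]_8 code can exist. In particular it is not MDS (MDS requires d = n − k + 1 exactly).
Description: the claimed parameters are [21, 3, 21]_8; such a code would be impossible (violates the Singleton bound).


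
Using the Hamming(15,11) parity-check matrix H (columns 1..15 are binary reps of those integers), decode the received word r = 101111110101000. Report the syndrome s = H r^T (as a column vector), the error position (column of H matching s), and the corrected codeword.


s = (1, 1, 0, 0)^T, error position = 12, corrected codeword c = 101111110100000

Compute s = H r^T mod 2 one row at a time:
  s_1 = 1 + 0 + 1 + 0 + 1 + 0 + 0 + 0 = 3 ≡ 1 (mod 2).
  s_2 = 1 + 1 + 1 + 1 + 1 + 0 + 0 + 0 = 5 ≡ 1 (mod 2).
  s_3 = 0 + 1 + 1 + 1 + 1 + 0 + 0 + 0 = 4 ≡ 0 (mod 2).
  s_4 = 1 + 1 + 1 + 1 + 0 + 0 + 0 + 0 = 4 ≡ 0 (mod 2).
s = (1, 1, 0, 0)^T — this equals column 12 of H (binary 1100), so error is at position 12.
Correct: flip bit 12 of r = 101111110101000 to get c = 101111110100000.


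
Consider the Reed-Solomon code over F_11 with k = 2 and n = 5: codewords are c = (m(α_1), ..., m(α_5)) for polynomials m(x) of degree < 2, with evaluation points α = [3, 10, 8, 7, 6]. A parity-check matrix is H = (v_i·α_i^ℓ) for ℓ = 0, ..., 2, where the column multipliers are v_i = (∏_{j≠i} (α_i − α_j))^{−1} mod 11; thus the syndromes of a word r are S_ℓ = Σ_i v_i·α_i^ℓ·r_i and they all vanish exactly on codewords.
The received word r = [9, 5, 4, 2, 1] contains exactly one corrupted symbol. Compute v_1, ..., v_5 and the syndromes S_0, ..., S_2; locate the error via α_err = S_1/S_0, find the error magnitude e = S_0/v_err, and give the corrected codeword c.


S = (6, 4, 10), error at position 3, error magnitude e = 1, c = [9, 5, 3, 2, 1].

Step 1: column multipliers v_i = (∏_{j≠i}(α_i − α_j))^{−1} mod 11.
  i = 1 (α = 3): (3−10)(3−8)(3−7)(3−6) = (−7)·(−5)·(−4)·(−3) = 420 ≡ 2, so v_1 = 2^{−1} = 6 (mod 11).
  i = 2 (α = 10): (10−3)(10−8)(10−7)(10−6) = 7·2·3·4 = 168 ≡ 3, so v_2 = 3^{−1} = 4 (mod 11).
  i = 3 (α = 8): (8−3)(8−10)(8−7)(8−6) = 5·(−2)·1·2 = −20 ≡ 2, so v_3 = 2^{−1} = 6 (mod 11).
  i = 4 (α = 7): (7−3)(7−10)(7−8)(7−6) = 4·(−3)·(−1)·1 = 12 ≡ 1, so v_4 = 1^{−1} = 1 (mod 11).
  i = 5 (α = 6): (6−3)(6−10)(6−8)(6−7) = 3·(−4)·(−2)·(−1) = −24 ≡ 9, so v_5 = 9^{−1} = 5 (mod 11).
  v = [6, 4, 6, 1, 5].
Step 2: syndromes of r = [9, 5, 4, 2, 1] (all sums mod 11).
  S_0 = Σ v_i r_i = 6·9 + 4·5 + 6·4 + 1·2 + 5·1 = 105 ≡ 6.
  S_1 = Σ v_i α_i r_i = 6·3·9 + 4·10·5 + 6·8·4 + 1·7·2 + 5·6·1 = 598 ≡ 4.
  α_i^2 mod 11 = [9, 1, 9, 5, 3].
  S_2 = Σ v_i α_i^2 r_i = 6·9·9 + 4·1·5 + 6·9·4 + 1·5·2 + 5·3·1 = 747 ≡ 10.
  S = (6, 4, 10) ≠ 0, so r is not a codeword (an error is present).
Step 3: locate the error. For a single error e at position i, S_ℓ = v_i·e·α_i^ℓ, so α_err = S_1/S_0.
  S_0^{−1} = 6^{−1} = 2 (mod 11), so α_err = 4·2 = 8 ≡ 8 = α_3. Error position i = 3.
  Consistency check: S_2/S_1 = 10·3 = 30 ≡ 8 = α_err ✓ (single-error assumption holds).
Step 4: error magnitude e = S_0/v_3 = S_0·∏_{j≠3}(α_3 − α_j) = 6·2 = 12 ≡ 1 (mod 11).
Step 5: correct position 3: c_3 = r_3 − e = 4 − 1 ≡ 3 (mod 11). Hence c = [9, 5, 3, 2, 1].
  Check: interpolating c through the α_i gives m(x) = 6 + 1·x (degree < 2) with m(α_i) = c_i for every i, so c is indeed a codeword.


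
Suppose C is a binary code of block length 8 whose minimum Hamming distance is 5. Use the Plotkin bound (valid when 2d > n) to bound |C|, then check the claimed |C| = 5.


Plotkin bound M ≤ 4; given |C| = 5 > bound (violated).

Check applicability: 2d = 10, n = 8.
2d − n = 2 > 0, so Plotkin applies.
Compute d/(2d−n) = 5/2 ≈ 2.5000.
⌊d/(2d−n)⌋ = 2.
Plotkin bound: M ≤ 2·2 = 4.
Given |C| = 5, check: VIOLATED.
This |C| is above the Plotkin bound, so no binary code with n = 8, d = 5 and 5 codewords exists.


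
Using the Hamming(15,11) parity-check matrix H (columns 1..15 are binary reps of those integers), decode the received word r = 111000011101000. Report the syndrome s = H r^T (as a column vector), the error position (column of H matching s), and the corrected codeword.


s = (0, 1, 1, 1)^T, error position = 7, corrected codeword c = 111000111101000

Compute s = H r^T mod 2 one row at a time:
  s_1 = 1 + 1 + 1 + 0 + 1 + 0 + 0 + 0 = 4 ≡ 0 (mod 2).
  s_2 = 0 + 0 + 0 + 0 + 1 + 0 + 0 + 0 = 1 ≡ 1 (mod 2).
  s_3 = 1 + 1 + 0 + 0 + 1 + 0 + 0 + 0 = 3 ≡ 1 (mod 2).
  s_4 = 1 + 1 + 0 + 0 + 1 + 0 + 0 + 0 = 3 ≡ 1 (mod 2).
s = (0, 1, 1, 1)^T — this equals column 7 of H (binary 0111), so error is at position 7.
Correct: flip bit 7 of r = 111000011101000 to get c = 111000111101000.


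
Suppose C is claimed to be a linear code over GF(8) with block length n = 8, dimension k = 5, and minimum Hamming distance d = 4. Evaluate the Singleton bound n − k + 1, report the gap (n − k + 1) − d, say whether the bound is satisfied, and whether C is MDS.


Singleton RHS = n − k + 1 = 4, slack = 0, bound satisfied, MDS.

Singleton bound: d ≤ n − k + 1.
Here n = 8, k = 5, so n − k + 1 = 4.
Given d = 4, check d ≤ 4: YES.
Slack = (n − k + 1) − d = 0.
The code is MDS (slack = 0).
Description: the claimed parameters are [8, 5, 4]_8; such a code would be MDS (meets Singleton bound).


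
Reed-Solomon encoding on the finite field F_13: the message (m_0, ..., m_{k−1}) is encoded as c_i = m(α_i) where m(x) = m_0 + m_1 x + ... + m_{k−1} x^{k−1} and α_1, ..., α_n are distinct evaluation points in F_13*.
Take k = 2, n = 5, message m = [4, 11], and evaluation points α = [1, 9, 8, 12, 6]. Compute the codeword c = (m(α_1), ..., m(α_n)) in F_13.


c = [2, 12, 1, 6, 5]

Message polynomial: m(x) = 4 + 11·x (mod 13).
For each evaluation point α_i, compute m(α_i) mod 13:
  α_1 = 1: Horner steps 11 → 2, so m(1) = 2.
  α_2 = 9: Horner steps 11 → 12, so m(9) = 12.
  α_3 = 8: Horner steps 11 → 1, so m(8) = 1.
  α_4 = 12: Horner steps 11 → 6, so m(12) = 6.
  α_5 = 6: Horner steps 11 → 5, so m(6) = 5.
Codeword c = [2, 12, 1, 6, 5] ∈ F_13^5.


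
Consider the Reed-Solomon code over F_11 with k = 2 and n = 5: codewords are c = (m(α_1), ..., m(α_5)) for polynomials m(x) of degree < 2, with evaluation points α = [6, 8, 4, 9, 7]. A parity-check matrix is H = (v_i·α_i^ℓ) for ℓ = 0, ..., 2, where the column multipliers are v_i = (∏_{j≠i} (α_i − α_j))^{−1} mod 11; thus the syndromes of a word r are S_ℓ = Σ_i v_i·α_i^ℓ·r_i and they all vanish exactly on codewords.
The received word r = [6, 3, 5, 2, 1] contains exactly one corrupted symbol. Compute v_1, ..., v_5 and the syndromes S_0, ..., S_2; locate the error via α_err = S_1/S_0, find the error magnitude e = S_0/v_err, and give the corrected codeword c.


S = (6, 4, 10), error at position 2, error magnitude e = 7, c = [6, 7, 5, 2, 1].

Step 1: column multipliers v_i = (∏_{j≠i}(α_i − α_j))^{−1} mod 11.
  i = 1 (α = 6): (6−8)(6−4)(6−9)(6−7) = (−2)·2·(−3)·(−1) = −12 ≡ 10, so v_1 = 10^{−1} = 10 (mod 11).
  i = 2 (α = 8): (8−6)(8−4)(8−9)(8−7) = 2·4·(−1)·1 = −8 ≡ 3, so v_2 = 3^{−1} = 4 (mod 11).
  i = 3 (α = 4): (4−6)(4−8)(4−9)(4−7) = (−2)·(−4)·(−5)·(−3) = 120 ≡ 10, so v_3 = 10^{−1} = 10 (mod 11).
  i = 4 (α = 9): (9−6)(9−8)(9−4)(9−7) = 3·1·5·2 = 30 ≡ 8, so v_4 = 8^{−1} = 7 (mod 11).
  i = 5 (α = 7): (7−6)(7−8)(7−4)(7−9) = 1·(−1)·3·(−2) = 6 ≡ 6, so v_5 = 6^{−1} = 2 (mod 11).
  v = [10, 4, 10, 7, 2].
Step 2: syndromes of r = [6, 3, 5, 2, 1] (all sums mod 11).
  S_0 = Σ v_i r_i = 10·6 + 4·3 + 10·5 + 7·2 + 2·1 = 138 ≡ 6.
  S_1 = Σ v_i α_i r_i = 10·6·6 + 4·8·3 + 10·4·5 + 7·9·2 + 2·7·1 = 796 ≡ 4.
  α_i^2 mod 11 = [3, 9, 5, 4, 5].
  S_2 = Σ v_i α_i^2 r_i = 10·3·6 + 4·9·3 + 10·5·5 + 7·4·2 + 2·5·1 = 604 ≡ 10.
  S = (6, 4, 10) ≠ 0, so r is not a codeword (an error is present).
Step 3: locate the error. For a single error e at position i, S_ℓ = v_i·e·α_i^ℓ, so α_err = S_1/S_0.
  S_0^{−1} = 6^{−1} = 2 (mod 11), so α_err = 4·2 = 8 ≡ 8 = α_2. Error position i = 2.
  Consistency check: S_2/S_1 = 10·3 = 30 ≡ 8 = α_err ✓ (single-error assumption holds).
Step 4: error magnitude e = S_0/v_2 = S_0·∏_{j≠2}(α_2 − α_j) = 6·3 = 18 ≡ 7 (mod 11).
Step 5: correct position 2: c_2 = r_2 − e = 3 − 7 ≡ 7 (mod 11). Hence c = [6, 7, 5, 2, 1].
  Check: interpolating c through the α_i gives m(x) = 3 + 6·x (degree < 2) with m(α_i) = c_i for every i, so c is indeed a codeword.


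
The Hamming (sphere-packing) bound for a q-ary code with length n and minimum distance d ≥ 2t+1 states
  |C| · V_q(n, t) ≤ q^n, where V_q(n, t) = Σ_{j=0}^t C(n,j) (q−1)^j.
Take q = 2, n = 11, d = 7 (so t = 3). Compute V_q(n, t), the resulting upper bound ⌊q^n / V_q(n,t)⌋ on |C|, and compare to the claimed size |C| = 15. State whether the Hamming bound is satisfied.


V_q(n, t) = 232, q^n = 2048, Hamming bound = 8, |C| = 15 > bound (violated).

Step 1: Compute V_q(n, t) = Σ_{j=0}^3 C(n, j) (q−1)^j.
  j = 0: C(11,0)·(1)^0 = 1·1 = 1.
  j = 1: C(11,1)·(1)^1 = 11·1 = 11.
  j = 2: C(11,2)·(1)^2 = 55·1 = 55.
  j = 3: C(11,3)·(1)^3 = 165·1 = 165.
  V_q(n, t) = 1 + 11 + 55 + 165 = 232.
Step 2: q^n = 2^11 = 2048.
Step 3: Hamming bound ⌊q^n / V_q(n,t)⌋ = ⌊2048/232⌋ = 8.
Step 4: Compare |C| = 15 to 8: violated.
The claimed |C| lies above the Hamming bound, so no 2-ary code of length 11 with d ≥ 7 can have 15 codewords.


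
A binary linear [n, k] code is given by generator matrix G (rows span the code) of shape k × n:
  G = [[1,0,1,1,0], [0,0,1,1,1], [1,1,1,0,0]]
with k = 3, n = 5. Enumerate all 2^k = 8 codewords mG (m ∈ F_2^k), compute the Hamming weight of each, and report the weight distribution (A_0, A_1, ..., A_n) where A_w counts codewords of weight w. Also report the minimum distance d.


Weight distribution: A_0 = 1, A_2 = 2, A_3 = 4, A_4 = 1. Minimum distance d = 2.

Enumerate all 2^3 = 8 messages m ∈ F_2^3.
For each, compute codeword c = mG in F_2^5, then tally its weight.
  m = 000 → c = 00000, weight = 0.
  m = 100 → c = 10110, weight = 3.
  m = 010 → c = 00111, weight = 3.
  m = 110 → c = 10001, weight = 2.
  m = 001 → c = 11100, weight = 3.
  m = 101 → c = 01010, weight = 2.
  m = 011 → c = 11011, weight = 4.
  m = 111 → c = 01101, weight = 3.
Tally weights:
  weight 0: 1 codewords.
  weight 2: 2 codewords.
  weight 3: 4 codewords.
  weight 4: 1 codewords.
Minimum distance d = smallest w > 0 with A_w > 0 = 2.
Sanity: Σ A_w = 8 = 2^3 = 8 ✓.


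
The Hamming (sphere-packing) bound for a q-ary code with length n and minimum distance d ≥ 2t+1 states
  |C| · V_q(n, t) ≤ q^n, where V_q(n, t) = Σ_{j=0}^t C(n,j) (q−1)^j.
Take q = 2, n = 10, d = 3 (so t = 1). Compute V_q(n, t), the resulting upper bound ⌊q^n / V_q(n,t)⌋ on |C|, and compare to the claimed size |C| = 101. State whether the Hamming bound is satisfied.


V_q(n, t) = 11, q^n = 1024, Hamming bound = 93, |C| = 101 > bound (violated).

Step 1: Compute V_q(n, t) = Σ_{j=0}^1 C(n, j) (q−1)^j.
  j = 0: C(10,0)·(1)^0 = 1·1 = 1.
  j = 1: C(10,1)·(1)^1 = 10·1 = 10.
  V_q(n, t) = 1 + 10 = 11.
Step 2: q^n = 2^10 = 1024.
Step 3: Hamming bound ⌊q^n / V_q(n,t)⌋ = ⌊1024/11⌋ = 93.
Step 4: Compare |C| = 101 to 93: violated.
The claimed |C| lies above the Hamming bound, so no 2-ary code of length 10 with d ≥ 3 can have 101 codewords.


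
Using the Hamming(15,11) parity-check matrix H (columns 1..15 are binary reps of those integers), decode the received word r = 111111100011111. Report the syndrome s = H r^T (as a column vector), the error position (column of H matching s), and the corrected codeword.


s = (1, 0, 1, 1)^T, error position = 11, corrected codeword c = 111111100001111

Compute s = H r^T mod 2 one row at a time:
  s_1 = 0 + 0 + 0 + 1 + 1 + 1 + 1 + 1 = 5 ≡ 1 (mod 2).
  s_2 = 1 + 1 + 1 + 1 + 1 + 1 + 1 + 1 = 8 ≡ 0 (mod 2).
  s_3 = 1 + 1 + 1 + 1 + 0 + 1 + 1 + 1 = 7 ≡ 1 (mod 2).
  s_4 = 1 + 1 + 1 + 1 + 0 + 1 + 1 + 1 = 7 ≡ 1 (mod 2).
s = (1, 0, 1, 1)^T — this equals column 11 of H (binary 1011), so error is at position 11.
Correct: flip bit 11 of r = 111111100011111 to get c = 111111100001111.


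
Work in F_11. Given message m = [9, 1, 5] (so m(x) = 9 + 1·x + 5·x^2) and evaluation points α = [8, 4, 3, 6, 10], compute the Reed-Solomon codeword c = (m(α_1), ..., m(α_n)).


c = [7, 5, 2, 8, 2]

Message polynomial: m(x) = 9 + 1·x + 5·x^2 (mod 11).
For each evaluation point α_i, compute m(α_i) mod 11:
  α_1 = 8: Horner steps 5 → 8 → 7, so m(8) = 7.
  α_2 = 4: Horner steps 5 → 10 → 5, so m(4) = 5.
  α_3 = 3: Horner steps 5 → 5 → 2, so m(3) = 2.
  α_4 = 6: Horner steps 5 → 9 → 8, so m(6) = 8.
  α_5 = 10: Horner steps 5 → 7 → 2, so m(10) = 2.
Codeword c = [7, 5, 2, 8, 2] ∈ F_11^5.


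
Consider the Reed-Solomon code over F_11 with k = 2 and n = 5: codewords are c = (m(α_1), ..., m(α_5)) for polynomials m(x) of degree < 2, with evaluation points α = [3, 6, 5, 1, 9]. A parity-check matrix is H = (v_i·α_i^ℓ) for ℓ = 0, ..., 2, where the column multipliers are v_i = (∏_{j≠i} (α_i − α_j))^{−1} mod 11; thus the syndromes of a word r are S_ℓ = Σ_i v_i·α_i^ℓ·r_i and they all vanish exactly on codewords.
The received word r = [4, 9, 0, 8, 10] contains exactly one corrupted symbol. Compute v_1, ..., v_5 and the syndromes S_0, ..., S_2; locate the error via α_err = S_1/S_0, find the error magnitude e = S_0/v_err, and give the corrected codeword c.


S = (10, 2, 7), error at position 5, error magnitude e = 7, c = [4, 9, 0, 8, 3].

Step 1: column multipliers v_i = (∏_{j≠i}(α_i − α_j))^{−1} mod 11.
  i = 1 (α = 3): (3−6)(3−5)(3−1)(3−9) = (−3)·(−2)·2·(−6) = −72 ≡ 5, so v_1 = 5^{−1} = 9 (mod 11).
  i = 2 (α = 6): (6−3)(6−5)(6−1)(6−9) = 3·1·5·(−3) = −45 ≡ 10, so v_2 = 10^{−1} = 10 (mod 11).
  i = 3 (α = 5): (5−3)(5−6)(5−1)(5−9) = 2·(−1)·4·(−4) = 32 ≡ 10, so v_3 = 10^{−1} = 10 (mod 11).
  i = 4 (α = 1): (1−3)(1−6)(1−5)(1−9) = (−2)·(−5)·(−4)·(−8) = 320 ≡ 1, so v_4 = 1^{−1} = 1 (mod 11).
  i = 5 (α = 9): (9−3)(9−6)(9−5)(9−1) = 6·3·4·8 = 576 ≡ 4, so v_5 = 4^{−1} = 3 (mod 11).
  v = [9, 10, 10, 1, 3].
Step 2: syndromes of r = [4, 9, 0, 8, 10] (all sums mod 11).
  S_0 = Σ v_i r_i = 9·4 + 10·9 + 10·0 + 1·8 + 3·10 = 164 ≡ 10.
  S_1 = Σ v_i α_i r_i = 9·3·4 + 10·6·9 + 10·5·0 + 1·1·8 + 3·9·10 = 926 ≡ 2.
  α_i^2 mod 11 = [9, 3, 3, 1, 4].
  S_2 = Σ v_i α_i^2 r_i = 9·9·4 + 10·3·9 + 10·3·0 + 1·1·8 + 3·4·10 = 722 ≡ 7.
  S = (10, 2, 7) ≠ 0, so r is not a codeword (an error is present).
Step 3: locate the error. For a single error e at position i, S_ℓ = v_i·e·α_i^ℓ, so α_err = S_1/S_0.
  S_0^{−1} = 10^{−1} = 10 (mod 11), so α_err = 2·10 = 20 ≡ 9 = α_5. Error position i = 5.
  Consistency check: S_2/S_1 = 7·6 = 42 ≡ 9 = α_err ✓ (single-error assumption holds).
Step 4: error magnitude e = S_0/v_5 = S_0·∏_{j≠5}(α_5 − α_j) = 10·4 = 40 ≡ 7 (mod 11).
Step 5: correct position 5: c_5 = r_5 − e = 10 − 7 ≡ 3 (mod 11). Hence c = [4, 9, 0, 8, 3].
  Check: interpolating c through the α_i gives m(x) = 10 + 9·x (degree < 2) with m(α_i) = c_i for every i, so c is indeed a codeword.


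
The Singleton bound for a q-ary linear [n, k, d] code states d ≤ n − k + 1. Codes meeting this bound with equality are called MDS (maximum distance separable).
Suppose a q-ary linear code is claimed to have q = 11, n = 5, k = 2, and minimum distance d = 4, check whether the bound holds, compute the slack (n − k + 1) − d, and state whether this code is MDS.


Singleton RHS = n − k + 1 = 4, slack = 0, bound satisfied, MDS.

Singleton bound: d ≤ n − k + 1.
Here n = 5, k = 2, so n − k + 1 = 4.
Given d = 4, check d ≤ 4: YES.
Slack = (n − k + 1) − d = 0.
The code is MDS (slack = 0).
Description: the claimed parameters are [5, 2, 4]_11; such a code would be MDS (meets Singleton bound).


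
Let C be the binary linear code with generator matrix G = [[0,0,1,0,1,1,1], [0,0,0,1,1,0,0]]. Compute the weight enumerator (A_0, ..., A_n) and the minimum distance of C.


Weight distribution: A_0 = 1, A_2 = 1, A_4 = 2. Minimum distance d = 2.

Enumerate all 2^2 = 4 messages m ∈ F_2^2.
For each, compute codeword c = mG in F_2^7, then tally its weight.
  m = 00 → c = 0000000, weight = 0.
  m = 10 → c = 0010111, weight = 4.
  m = 01 → c = 0001100, weight = 2.
  m = 11 → c = 0011011, weight = 4.
Tally weights:
  weight 0: 1 codewords.
  weight 2: 1 codewords.
  weight 4: 2 codewords.
Minimum distance d = smallest w > 0 with A_w > 0 = 2.
Sanity: Σ A_w = 4 = 2^2 = 4 ✓.


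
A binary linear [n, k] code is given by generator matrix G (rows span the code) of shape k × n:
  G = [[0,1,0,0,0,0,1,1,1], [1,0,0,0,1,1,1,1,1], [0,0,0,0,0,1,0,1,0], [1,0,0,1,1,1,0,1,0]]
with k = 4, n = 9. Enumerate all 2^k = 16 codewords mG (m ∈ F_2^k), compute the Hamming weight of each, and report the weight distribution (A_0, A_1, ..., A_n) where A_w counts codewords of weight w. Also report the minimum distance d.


Weight distribution: A_0 = 1, A_2 = 1, A_3 = 4, A_4 = 5, A_5 = 2, A_6 = 1, A_7 = 2. Minimum distance d = 2.

Enumerate all 2^4 = 16 messages m ∈ F_2^4.
For each, compute codeword c = mG in F_2^9, then tally its weight.
  m = 0000 → c = 000000000, weight = 0.
  m = 1000 → c = 010000111, weight = 4.
  m = 0100 → c = 100011111, weight = 6.
  m = 1100 → c = 110011000, weight = 4.
  m = 0010 → c = 000001010, weight = 2.
  m = 1010 → c = 010001101, weight = 4.
  m = 0110 → c = 100010101, weight = 4.
  m = 1110 → c = 110010010, weight = 4.
  m = 0001 → c = 100111010, weight = 5.
  m = 1001 → c = 110111101, weight = 7.
  m = 0101 → c = 000100101, weight = 3.
  m = 1101 → c = 010100010, weight = 3.
  m = 0011 → c = 100110000, weight = 3.
  m = 1011 → c = 110110111, weight = 7.
  m = 0111 → c = 000101111, weight = 5.
  m = 1111 → c = 010101000, weight = 3.
Tally weights:
  weight 0: 1 codewords.
  weight 2: 1 codewords.
  weight 3: 4 codewords.
  weight 4: 5 codewords.
  weight 5: 2 codewords.
  weight 6: 1 codewords.
  weight 7: 2 codewords.
Minimum distance d = smallest w > 0 with A_w > 0 = 2.
Sanity: Σ A_w = 16 = 2^4 = 16 ✓.


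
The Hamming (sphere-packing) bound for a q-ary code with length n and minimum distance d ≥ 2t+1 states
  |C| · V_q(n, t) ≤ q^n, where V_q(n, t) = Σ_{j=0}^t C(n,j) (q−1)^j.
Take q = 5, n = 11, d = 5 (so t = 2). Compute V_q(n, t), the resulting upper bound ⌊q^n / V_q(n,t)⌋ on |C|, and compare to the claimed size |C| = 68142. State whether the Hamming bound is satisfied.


V_q(n, t) = 925, q^n = 48828125, Hamming bound = 52787, |C| = 68142 > bound (violated).

Step 1: Compute V_q(n, t) = Σ_{j=0}^2 C(n, j) (q−1)^j.
  j = 0: C(11,0)·(4)^0 = 1·1 = 1.
  j = 1: C(11,1)·(4)^1 = 11·4 = 44.
  j = 2: C(11,2)·(4)^2 = 55·16 = 880.
  V_q(n, t) = 1 + 44 + 880 = 925.
Step 2: q^n = 5^11 = 48828125.
Step 3: Hamming bound ⌊q^n / V_q(n,t)⌋ = ⌊48828125/925⌋ = 52787.
Step 4: Compare |C| = 68142 to 52787: violated.
The claimed |C| lies above the Hamming bound, so no 5-ary code of length 11 with d ≥ 5 can have 68142 codewords.


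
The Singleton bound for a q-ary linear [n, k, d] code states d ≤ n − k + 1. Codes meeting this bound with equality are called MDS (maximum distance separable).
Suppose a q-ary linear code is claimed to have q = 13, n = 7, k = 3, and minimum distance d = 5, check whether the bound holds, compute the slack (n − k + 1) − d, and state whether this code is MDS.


Singleton RHS = n − k + 1 = 5, slack = 0, bound satisfied, MDS.

Singleton bound: d ≤ n − k + 1.
Here n = 7, k = 3, so n − k + 1 = 5.
Given d = 5, check d ≤ 5: YES.
Slack = (n − k + 1) − d = 0.
The code is MDS (slack = 0).
Description: the claimed parameters are [7, 3, 5]_13; such a code would be MDS (meets Singleton bound).


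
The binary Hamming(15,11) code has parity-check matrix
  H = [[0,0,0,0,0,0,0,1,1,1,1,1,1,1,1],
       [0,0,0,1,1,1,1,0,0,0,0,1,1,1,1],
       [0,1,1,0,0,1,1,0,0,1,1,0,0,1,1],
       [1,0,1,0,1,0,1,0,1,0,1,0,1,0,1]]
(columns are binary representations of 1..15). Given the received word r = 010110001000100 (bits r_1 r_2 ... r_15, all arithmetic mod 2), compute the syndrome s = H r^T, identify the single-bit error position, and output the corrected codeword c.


s = (0, 1, 1, 1)^T, error position = 7, corrected codeword c = 010110101000100

Compute s = H r^T mod 2 one row at a time:
  s_1 = 0 + 1 + 0 + 0 + 0 + 1 + 0 + 0 = 2 ≡ 0 (mod 2).
  s_2 = 1 + 1 + 0 + 0 + 0 + 1 + 0 + 0 = 3 ≡ 1 (mod 2).
  s_3 = 1 + 0 + 0 + 0 + 0 + 0 + 0 + 0 = 1 ≡ 1 (mod 2).
  s_4 = 0 + 0 + 1 + 0 + 1 + 0 + 1 + 0 = 3 ≡ 1 (mod 2).
s = (0, 1, 1, 1)^T — this equals column 7 of H (binary 0111), so error is at position 7.
Correct: flip bit 7 of r = 010110001000100 to get c = 010110101000100.


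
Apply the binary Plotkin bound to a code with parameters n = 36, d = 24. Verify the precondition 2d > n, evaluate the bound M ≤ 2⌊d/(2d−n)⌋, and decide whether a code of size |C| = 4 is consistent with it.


Plotkin bound M ≤ 4; given |C| = 4 ≤ bound (satisfied).

Check applicability: 2d = 48, n = 36.
2d − n = 12 > 0, so Plotkin applies.
Compute d/(2d−n) = 24/12 ≈ 2.0000.
⌊d/(2d−n)⌋ = 2.
Plotkin bound: M ≤ 2·2 = 4.
Given |C| = 4, check: satisfied.
This |C| is at the Plotkin bound.


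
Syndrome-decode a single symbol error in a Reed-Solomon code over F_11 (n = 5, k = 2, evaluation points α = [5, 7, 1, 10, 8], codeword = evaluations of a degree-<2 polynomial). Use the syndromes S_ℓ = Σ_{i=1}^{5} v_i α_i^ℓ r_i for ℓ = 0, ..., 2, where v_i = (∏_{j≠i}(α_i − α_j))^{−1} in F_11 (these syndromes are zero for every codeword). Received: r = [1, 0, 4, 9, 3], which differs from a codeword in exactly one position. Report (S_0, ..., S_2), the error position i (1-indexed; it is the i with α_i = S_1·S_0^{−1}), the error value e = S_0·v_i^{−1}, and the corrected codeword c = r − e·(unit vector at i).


S = (7, 2, 10), error at position 1, error magnitude e = 7, c = [5, 0, 4, 9, 3].

Step 1: column multipliers v_i = (∏_{j≠i}(α_i − α_j))^{−1} mod 11.
  i = 1 (α = 5): (5−7)(5−1)(5−10)(5−8) = (−2)·4·(−5)·(−3) = −120 ≡ 1, so v_1 = 1^{−1} = 1 (mod 11).
  i = 2 (α = 7): (7−5)(7−1)(7−10)(7−8) = 2·6·(−3)·(−1) = 36 ≡ 3, so v_2 = 3^{−1} = 4 (mod 11).
  i = 3 (α = 1): (1−5)(1−7)(1−10)(1−8) = (−4)·(−6)·(−9)·(−7) = 1512 ≡ 5, so v_3 = 5^{−1} = 9 (mod 11).
  i = 4 (α = 10): (10−5)(10−7)(10−1)(10−8) = 5·3·9·2 = 270 ≡ 6, so v_4 = 6^{−1} = 2 (mod 11).
  i = 5 (α = 8): (8−5)(8−7)(8−1)(8−10) = 3·1·7·(−2) = −42 ≡ 2, so v_5 = 2^{−1} = 6 (mod 11).
  v = [1, 4, 9, 2, 6].
Step 2: syndromes of r = [1, 0, 4, 9, 3] (all sums mod 11).
  S_0 = Σ v_i r_i = 1·1 + 4·0 + 9·4 + 2·9 + 6·3 = 73 ≡ 7.
  S_1 = Σ v_i α_i r_i = 1·5·1 + 4·7·0 + 9·1·4 + 2·10·9 + 6·8·3 = 365 ≡ 2.
  α_i^2 mod 11 = [3, 5, 1, 1, 9].
  S_2 = Σ v_i α_i^2 r_i = 1·3·1 + 4·5·0 + 9·1·4 + 2·1·9 + 6·9·3 = 219 ≡ 10.
  S = (7, 2, 10) ≠ 0, so r is not a codeword (an error is present).
Step 3: locate the error. For a single error e at position i, S_ℓ = v_i·e·α_i^ℓ, so α_err = S_1/S_0.
  S_0^{−1} = 7^{−1} = 8 (mod 11), so α_err = 2·8 = 16 ≡ 5 = α_1. Error position i = 1.
  Consistency check: S_2/S_1 = 10·6 = 60 ≡ 5 = α_err ✓ (single-error assumption holds).
Step 4: error magnitude e = S_0/v_1 = S_0·∏_{j≠1}(α_1 − α_j) = 7·1 = 7 ≡ 7 (mod 11).
Step 5: correct position 1: c_1 = r_1 − e = 1 − 7 ≡ 5 (mod 11). Hence c = [5, 0, 4, 9, 3].
  Check: interpolating c through the α_i gives m(x) = 1 + 3·x (degree < 2) with m(α_i) = c_i for every i, so c is indeed a codeword.
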